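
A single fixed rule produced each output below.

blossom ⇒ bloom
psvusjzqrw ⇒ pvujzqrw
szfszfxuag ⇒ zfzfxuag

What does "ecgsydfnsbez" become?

What's happening: remove every "s".
On "ecgsydfnsbez" that produces "ecgydfnbez".

ecgydfnbez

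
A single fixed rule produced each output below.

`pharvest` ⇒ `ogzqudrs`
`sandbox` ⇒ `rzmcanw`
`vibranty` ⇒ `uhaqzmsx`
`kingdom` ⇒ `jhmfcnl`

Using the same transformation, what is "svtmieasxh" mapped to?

Each output is the input with this applied: shift every letter 1 place backward in the alphabet (wrapping around).
So "svtmieasxh" becomes "ruslhdzrwg".

ruslhdzrwg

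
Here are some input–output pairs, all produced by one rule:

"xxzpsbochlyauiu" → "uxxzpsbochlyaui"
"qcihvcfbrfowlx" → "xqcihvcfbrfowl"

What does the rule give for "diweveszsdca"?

adiweveszsdc

The rule is to move the last character to the front.
On "diweveszsdca" that produces "adiweveszsdc".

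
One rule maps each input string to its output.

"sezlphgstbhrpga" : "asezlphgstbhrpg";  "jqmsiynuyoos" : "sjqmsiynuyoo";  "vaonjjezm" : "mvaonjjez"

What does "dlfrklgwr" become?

Each output is the input with this applied: move the last character to the front.
"dlfrklgwr" → "rdlfrklgw".

rdlfrklgw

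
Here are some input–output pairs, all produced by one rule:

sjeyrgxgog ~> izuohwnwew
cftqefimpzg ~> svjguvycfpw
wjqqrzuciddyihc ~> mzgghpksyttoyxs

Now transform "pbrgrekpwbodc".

frhwhuafmrets

The transformation: shift every letter 10 places backward in the alphabet (wrapping around).
For "pbrgrekpwbodc" the result is "frhwhuafmrets".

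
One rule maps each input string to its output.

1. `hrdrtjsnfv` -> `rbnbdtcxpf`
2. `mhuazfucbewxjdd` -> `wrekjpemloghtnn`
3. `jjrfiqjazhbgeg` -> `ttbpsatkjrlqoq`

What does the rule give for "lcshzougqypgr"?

vmcrjyeqaizqb

The transformation: shift every letter 10 places forward in the alphabet (wrapping around).
"lcshzougqypgr" → "vmcrjyeqaizqb".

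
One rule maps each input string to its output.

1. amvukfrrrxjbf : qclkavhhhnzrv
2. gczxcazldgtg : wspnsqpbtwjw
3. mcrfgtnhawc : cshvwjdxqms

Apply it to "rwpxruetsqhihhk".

hmfnhkujigxyxxa

Each output is the input with this applied: shift every letter 10 places backward in the alphabet (wrapping around).
Applying that to "rwpxruetsqhihhk" gives "hmfnhkujigxyxxa".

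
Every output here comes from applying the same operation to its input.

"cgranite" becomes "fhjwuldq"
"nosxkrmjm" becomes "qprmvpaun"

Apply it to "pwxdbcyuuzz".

The transformation: shift every letter 3 places forward in the alphabet (wrapping around), then take characters alternately from the front and the back (1st, last, 2nd, 2nd-last, ...).
Starting from "pwxdbcyuuzz": after the first operation, "szagefbxxcc"; after the second, "sczcaxgxebf".

sczcaxgxebf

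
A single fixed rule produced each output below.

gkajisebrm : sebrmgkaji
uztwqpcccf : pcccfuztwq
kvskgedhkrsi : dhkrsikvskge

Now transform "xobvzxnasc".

xnascxobvz

The transformation: swap the front and back halves of the string.
On "xobvzxnasc" that produces "xnascxobvz".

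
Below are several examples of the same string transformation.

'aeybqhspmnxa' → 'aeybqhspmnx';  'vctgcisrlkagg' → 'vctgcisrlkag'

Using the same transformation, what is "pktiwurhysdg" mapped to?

The transformation: delete the last character.
For "pktiwurhysdg" the result is "pktiwurhysd".

pktiwurhysd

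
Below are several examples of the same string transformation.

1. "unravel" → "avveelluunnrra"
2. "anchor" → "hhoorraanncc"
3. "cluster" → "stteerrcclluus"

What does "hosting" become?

tiinngghhoosst

In each case the input is transformed by: double every character, then swap the front and back halves of the string.
"hosting" → "hhoossttiinngg" → "tiinngghhoosst".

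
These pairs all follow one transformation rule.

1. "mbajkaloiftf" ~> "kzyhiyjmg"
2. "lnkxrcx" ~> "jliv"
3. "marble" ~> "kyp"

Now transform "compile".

What's happening: delete the last 3 characters, then shift every letter 2 places backward in the alphabet (wrapping around).
Doing the same to "compile": "amkn".

amkn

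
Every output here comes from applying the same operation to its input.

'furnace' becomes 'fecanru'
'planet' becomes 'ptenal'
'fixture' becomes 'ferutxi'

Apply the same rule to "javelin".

jnileva

Rule — move the first character to the end, then reverse the string.
"javelin" → "jnileva".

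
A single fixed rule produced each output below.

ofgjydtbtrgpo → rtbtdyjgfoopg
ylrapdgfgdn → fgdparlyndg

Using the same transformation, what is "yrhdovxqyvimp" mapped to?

vyqxvodhrypmi

Rule — move the last 3 characters to the front (rotate right by 3), then reverse the string.
Applying both steps to "yrhdovxqyvimp": "impyrhdovxqyv", then "vyqxvodhrypmi".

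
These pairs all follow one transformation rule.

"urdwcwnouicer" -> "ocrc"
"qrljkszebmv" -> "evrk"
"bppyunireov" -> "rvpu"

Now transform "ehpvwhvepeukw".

euhw

What's happening: keep one character in every 3, starting at position 2 (positions 2nd, 5th, 8th, ...), then move the first 2 characters to the end (rotate left by 2).
Doing the same to "ehpvwhvepeukw": "euhw".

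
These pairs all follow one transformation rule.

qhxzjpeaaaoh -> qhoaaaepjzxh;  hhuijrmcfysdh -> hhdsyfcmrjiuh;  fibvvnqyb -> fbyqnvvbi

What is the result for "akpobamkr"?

Each output is the input with this applied: reverse the string, then move the last character to the front.
On "akpobamkr": the first step gives "rkmabopka", and the second then gives "arkmabopk".

arkmabopk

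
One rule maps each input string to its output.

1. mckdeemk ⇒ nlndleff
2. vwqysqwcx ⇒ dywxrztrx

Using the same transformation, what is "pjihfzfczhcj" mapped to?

dkqkjigagdai

The rule is to move the last 2 characters to the front (rotate right by 2), then shift every letter 1 place forward in the alphabet (wrapping around).
Starting from "pjihfzfczhcj": after the first operation, "cjpjihfzfczh"; after the second, "dkqkjigagdai".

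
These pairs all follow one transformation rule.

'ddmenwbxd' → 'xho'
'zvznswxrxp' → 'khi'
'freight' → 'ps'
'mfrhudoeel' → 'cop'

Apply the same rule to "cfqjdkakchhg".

The rule is to shift every letter 11 places forward in the alphabet (wrapping around), then keep one character in every 3, starting at position 3 (positions 3rd, 6th, 9th, ...).
So "cfqjdkakchhg" becomes "bvnr".
(Check on "zvznswxrxp": → "kgkydhicia" → "khi" ✓)

bvnr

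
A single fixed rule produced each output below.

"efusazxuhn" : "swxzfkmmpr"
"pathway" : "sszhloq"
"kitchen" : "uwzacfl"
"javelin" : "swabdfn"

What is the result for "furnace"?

What's happening: sort the characters into alphabetical order, then shift every letter 8 places backward in the alphabet (wrapping around).
For "furnace", step one produces "acefnru"; step two turns that into "suwxfjm".

suwxfjm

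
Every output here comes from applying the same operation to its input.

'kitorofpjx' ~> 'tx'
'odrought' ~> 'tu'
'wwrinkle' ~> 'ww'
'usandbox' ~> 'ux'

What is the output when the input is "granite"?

rt

What's happening: sort the characters into alphabetical order, then keep only the last 2 characters.
Applying that to "granite" gives "rt".
(Check on "wwrinkle": → "eiklnrww" → "ww" ✓)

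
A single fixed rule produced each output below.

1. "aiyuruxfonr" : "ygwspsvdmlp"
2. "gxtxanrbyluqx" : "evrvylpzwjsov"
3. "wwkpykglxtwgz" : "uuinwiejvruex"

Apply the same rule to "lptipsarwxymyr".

jnrgnqypuvwkwp

In each case the input is transformed by: shift every letter 2 places backward in the alphabet (wrapping around).
"lptipsarwxymyr" → "jnrgnqypuvwkwp".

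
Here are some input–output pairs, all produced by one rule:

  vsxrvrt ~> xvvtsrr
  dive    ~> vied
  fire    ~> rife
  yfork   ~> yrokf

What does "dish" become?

sihd

In each case the input is transformed by: sort the characters into reverse alphabetical order.
Applying that to "dish" gives "sihd".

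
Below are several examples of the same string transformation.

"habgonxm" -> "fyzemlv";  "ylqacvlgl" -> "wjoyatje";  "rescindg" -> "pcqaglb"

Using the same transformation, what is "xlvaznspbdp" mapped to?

vjtyxlqnzb

The pattern: shift every letter 2 places backward in the alphabet (wrapping around), then delete the last character.
Working it through for "xlvaznspbdp": intermediate "vjtyxlqnzbn", final "vjtyxlqnzb".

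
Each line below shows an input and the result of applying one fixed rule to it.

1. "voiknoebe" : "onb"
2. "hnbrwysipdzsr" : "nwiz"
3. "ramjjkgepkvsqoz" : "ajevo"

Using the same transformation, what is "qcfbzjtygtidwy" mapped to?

czyiy

Looking at the pairs, the operation is to keep one character in every 3, starting at position 2 (positions 2nd, 5th, 8th, ...).
For "qcfbzjtygtidwy" the result is "czyiy".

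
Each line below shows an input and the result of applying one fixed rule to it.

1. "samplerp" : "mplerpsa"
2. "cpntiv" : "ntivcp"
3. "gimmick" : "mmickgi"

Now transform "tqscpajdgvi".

The pattern: move the first 2 characters to the end (rotate left by 2).
Applying that to "tqscpajdgvi" gives "scpajdgvitq".

scpajdgvitq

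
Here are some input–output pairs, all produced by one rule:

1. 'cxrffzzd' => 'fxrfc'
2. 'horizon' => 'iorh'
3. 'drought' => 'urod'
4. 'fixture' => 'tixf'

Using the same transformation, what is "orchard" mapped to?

The rule is to delete the last 3 characters, then swap the first and last characters.
Starting from "orchard": after the first operation, "orch"; after the second, "hrco".

hrco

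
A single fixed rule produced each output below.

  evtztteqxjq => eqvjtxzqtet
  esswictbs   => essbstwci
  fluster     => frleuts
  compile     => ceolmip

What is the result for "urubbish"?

Rule — take characters alternately from the front and the back (1st, last, 2nd, 2nd-last, ...).
So "urubbish" becomes "uhrsuibb".

uhrsuibb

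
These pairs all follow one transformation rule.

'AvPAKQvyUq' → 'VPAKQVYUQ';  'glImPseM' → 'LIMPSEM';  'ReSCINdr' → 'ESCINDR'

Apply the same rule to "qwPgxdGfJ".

What's happening: delete the first character, then convert every letter to uppercase.
Working it through for "qwPgxdGfJ": intermediate "wPgxdGfJ", final "WPGXDGFJ".

WPGXDGFJ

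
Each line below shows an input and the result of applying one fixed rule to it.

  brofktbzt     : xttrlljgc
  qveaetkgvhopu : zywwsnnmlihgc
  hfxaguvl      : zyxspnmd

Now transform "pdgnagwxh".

zyyvspohf

The pattern: shift every letter 8 places backward in the alphabet (wrapping around), then sort the characters into reverse alphabetical order.
Working it through for "pdgnagwxh": intermediate "hvyfsyopz", final "zyyvspohf".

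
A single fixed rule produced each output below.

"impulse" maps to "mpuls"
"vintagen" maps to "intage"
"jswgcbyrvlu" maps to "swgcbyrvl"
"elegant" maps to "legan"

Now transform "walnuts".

alnut

Rule — delete the first character, then delete the last character.
For "walnuts", step one produces "alnuts"; step two turns that into "alnut".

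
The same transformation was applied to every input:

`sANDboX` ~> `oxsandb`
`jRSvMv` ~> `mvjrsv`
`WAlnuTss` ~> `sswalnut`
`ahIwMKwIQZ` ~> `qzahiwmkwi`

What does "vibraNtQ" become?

tqvibran

The transformation: move the last 2 characters to the front (rotate right by 2), then convert every letter to lowercase.
Starting from "vibraNtQ": after the first operation, "tQvibraN"; after the second, "tqvibran".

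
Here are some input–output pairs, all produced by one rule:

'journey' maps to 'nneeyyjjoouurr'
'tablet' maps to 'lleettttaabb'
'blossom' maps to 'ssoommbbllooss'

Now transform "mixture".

uurreemmiixxtt

Rule — move the last 3 characters to the front (rotate right by 3), then double every character.
"mixture" → "uurreemmiixxtt".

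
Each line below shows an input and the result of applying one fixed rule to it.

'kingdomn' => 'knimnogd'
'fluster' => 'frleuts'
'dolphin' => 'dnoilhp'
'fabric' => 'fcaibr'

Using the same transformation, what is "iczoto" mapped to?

ioctzo

The pattern: take characters alternately from the front and the back (1st, last, 2nd, 2nd-last, ...).
Doing the same to "iczoto": "ioctzo".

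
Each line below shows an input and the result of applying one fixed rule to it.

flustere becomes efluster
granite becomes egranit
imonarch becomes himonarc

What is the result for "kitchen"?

nkitche

The pattern: move the last character to the front.
Doing the same to "kitchen": "nkitche".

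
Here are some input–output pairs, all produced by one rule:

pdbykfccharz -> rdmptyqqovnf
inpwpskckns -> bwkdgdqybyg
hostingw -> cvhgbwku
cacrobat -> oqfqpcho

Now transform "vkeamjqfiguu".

yjosxateuwii

What's happening: shift every letter 12 places backward in the alphabet (wrapping around), then swap each adjacent pair of characters (1↔2, 3↔4, ...).
"vkeamjqfiguu" → "yjosxateuwii".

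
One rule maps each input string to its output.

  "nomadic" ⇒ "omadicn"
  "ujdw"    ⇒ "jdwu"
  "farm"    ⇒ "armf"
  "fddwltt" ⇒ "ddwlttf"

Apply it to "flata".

lataf

What's happening: move the first character to the end.
Applying that to "flata" gives "lataf".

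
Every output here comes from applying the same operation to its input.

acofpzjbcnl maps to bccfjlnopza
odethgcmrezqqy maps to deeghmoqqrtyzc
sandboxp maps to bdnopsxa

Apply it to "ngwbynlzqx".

What's happening: sort the characters into alphabetical order, then move the first character to the end.
On "ngwbynlzqx": the first step gives "bglnnqwxyz", and the second then gives "glnnqwxyzb".

glnnqwxyzb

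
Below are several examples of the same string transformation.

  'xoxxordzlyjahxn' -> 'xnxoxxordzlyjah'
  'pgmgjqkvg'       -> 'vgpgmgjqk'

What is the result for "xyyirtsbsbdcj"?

In each case the input is transformed by: move the last 2 characters to the front (rotate right by 2).
For "xyyirtsbsbdcj" the result is "cjxyyirtsbsbd".

cjxyyirtsbsbd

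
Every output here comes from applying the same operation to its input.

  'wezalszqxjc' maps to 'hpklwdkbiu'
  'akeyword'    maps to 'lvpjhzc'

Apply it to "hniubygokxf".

sytfmjrzvi

In each case the input is transformed by: shift every letter 11 places forward in the alphabet (wrapping around), then delete the last character.
"hniubygokxf" → "sytfmjrzviq" → "sytfmjrzvi".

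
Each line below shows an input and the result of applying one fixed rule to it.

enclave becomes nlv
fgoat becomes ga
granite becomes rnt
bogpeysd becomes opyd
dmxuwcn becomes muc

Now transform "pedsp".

Each output is the input with this applied: keep every other character starting from the second (positions 2nd, 4th, 6th, ...).
Doing the same to "pedsp": "es".

es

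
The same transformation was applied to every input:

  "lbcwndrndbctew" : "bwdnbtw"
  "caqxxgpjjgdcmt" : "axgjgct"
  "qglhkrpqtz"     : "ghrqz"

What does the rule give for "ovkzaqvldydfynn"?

In each case the input is transformed by: keep every other character starting from the second (positions 2nd, 4th, 6th, ...).
On "ovkzaqvldydfynn" that produces "vzqlyfn".

vzqlyfn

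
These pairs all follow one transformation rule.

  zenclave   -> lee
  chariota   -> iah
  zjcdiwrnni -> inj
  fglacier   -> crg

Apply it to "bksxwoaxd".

wxk

The pattern: keep one character in every 3, starting at position 2 (positions 2nd, 5th, 8th, ...), then move the first character to the end.
On "bksxwoaxd" that produces "wxk".
(Check on "fglacier": → "gcr" → "crg" ✓)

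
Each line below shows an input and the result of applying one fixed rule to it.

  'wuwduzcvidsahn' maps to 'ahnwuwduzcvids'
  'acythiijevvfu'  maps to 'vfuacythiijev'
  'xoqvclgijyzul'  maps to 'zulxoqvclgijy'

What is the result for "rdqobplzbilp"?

ilprdqobplzb

Rule — move the last 3 characters to the front (rotate right by 3).
On "rdqobplzbilp" that produces "ilprdqobplzb".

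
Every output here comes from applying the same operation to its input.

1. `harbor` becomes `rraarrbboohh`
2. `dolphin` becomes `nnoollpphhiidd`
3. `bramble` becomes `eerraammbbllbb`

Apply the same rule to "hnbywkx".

Each output is the input with this applied: swap the first and last characters, then double every character.
For "hnbywkx", step one produces "xnbywkh"; step two turns that into "xxnnbbyywwkkhh".

xxnnbbyywwkkhh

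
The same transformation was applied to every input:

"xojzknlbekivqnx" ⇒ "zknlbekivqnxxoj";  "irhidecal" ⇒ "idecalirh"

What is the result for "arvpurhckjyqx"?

The transformation: move the first 3 characters to the end (rotate left by 3).
So "arvpurhckjyqx" becomes "purhckjyqxarv".

purhckjyqxarv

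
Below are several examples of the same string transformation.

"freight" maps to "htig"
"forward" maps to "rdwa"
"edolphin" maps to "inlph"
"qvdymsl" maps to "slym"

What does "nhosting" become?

ngsti

Looking at the pairs, the operation is to delete the first 3 characters, then move the last 2 characters to the front (rotate right by 2).
"nhosting" → "sting" → "ngsti".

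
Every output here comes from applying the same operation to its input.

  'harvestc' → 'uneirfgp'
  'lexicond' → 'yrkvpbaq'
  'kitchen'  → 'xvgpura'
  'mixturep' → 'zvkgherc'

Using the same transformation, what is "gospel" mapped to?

The pattern: shift every letter 13 places forward in the alphabet (wrapping around) — i.e. ROT13.
So "gospel" becomes "tbfcry".

tbfcry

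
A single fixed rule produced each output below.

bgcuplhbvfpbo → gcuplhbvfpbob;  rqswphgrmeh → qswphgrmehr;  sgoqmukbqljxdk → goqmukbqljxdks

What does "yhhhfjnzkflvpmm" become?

hhhfjnzkflvpmmy

What's happening: move the first character to the end.
Doing the same to "yhhhfjnzkflvpmm": "hhhfjnzkflvpmmy".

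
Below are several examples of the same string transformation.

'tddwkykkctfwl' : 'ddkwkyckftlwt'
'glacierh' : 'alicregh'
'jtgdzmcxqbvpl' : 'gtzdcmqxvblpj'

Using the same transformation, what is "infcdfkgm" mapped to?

fndckfmgi

The transformation: move the first character to the end, then swap each adjacent pair of characters (1↔2, 3↔4, ...).
On "infcdfkgm": the first step gives "nfcdfkgmi", and the second then gives "fndckfmgi".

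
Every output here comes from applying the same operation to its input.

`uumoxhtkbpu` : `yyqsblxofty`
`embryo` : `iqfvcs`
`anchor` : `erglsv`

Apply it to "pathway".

The transformation: shift every letter 4 places forward in the alphabet (wrapping around).
So "pathway" becomes "texlaec".

texlaec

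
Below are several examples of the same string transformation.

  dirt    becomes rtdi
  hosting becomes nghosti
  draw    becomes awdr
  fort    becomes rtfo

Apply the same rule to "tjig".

igtj

The pattern: move the last 2 characters to the front (rotate right by 2).
So "tjig" becomes "igtj".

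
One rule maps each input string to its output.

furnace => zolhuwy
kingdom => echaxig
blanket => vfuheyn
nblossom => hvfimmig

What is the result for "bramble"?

In each case the input is transformed by: shift every letter 6 places backward in the alphabet (wrapping around).
On "bramble" that produces "vlugvfy".

vlugvfy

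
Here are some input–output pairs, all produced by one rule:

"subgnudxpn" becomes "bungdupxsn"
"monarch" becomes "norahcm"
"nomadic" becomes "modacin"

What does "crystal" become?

yrtslac

What's happening: move the first character to the end, then swap each adjacent pair of characters (1↔2, 3↔4, ...).
On "crystal" that produces "yrtslac".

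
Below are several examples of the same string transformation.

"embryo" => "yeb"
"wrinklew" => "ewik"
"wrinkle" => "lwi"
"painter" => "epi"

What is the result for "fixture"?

rfx

Looking at the pairs, the operation is to move the last 3 characters to the front (rotate right by 3), then keep every other character starting from the second (positions 2nd, 4th, 6th, ...).
"fixture" → "urefixt" → "rfx".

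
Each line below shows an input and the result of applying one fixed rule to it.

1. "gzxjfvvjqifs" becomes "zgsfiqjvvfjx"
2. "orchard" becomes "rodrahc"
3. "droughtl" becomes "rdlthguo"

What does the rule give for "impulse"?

The transformation: reverse the string, then move the last 2 characters to the front (rotate right by 2).
"impulse" → "eslupmi" → "mieslup".

mieslup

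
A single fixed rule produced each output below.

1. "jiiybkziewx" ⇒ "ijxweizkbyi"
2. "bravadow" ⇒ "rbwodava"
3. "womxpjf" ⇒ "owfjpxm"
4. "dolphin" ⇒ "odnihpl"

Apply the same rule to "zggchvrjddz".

Looking at the pairs, the operation is to move the first 2 characters to the end (rotate left by 2), then reverse the string.
For "zggchvrjddz", step one produces "gchvrjddzzg"; step two turns that into "gzzddjrvhcg".

gzzddjrvhcg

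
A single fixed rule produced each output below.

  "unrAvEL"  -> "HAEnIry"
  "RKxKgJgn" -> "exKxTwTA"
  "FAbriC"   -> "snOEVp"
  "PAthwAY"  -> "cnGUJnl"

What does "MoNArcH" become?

zBanEPu

The rule is to shift every letter 13 places forward in the alphabet (wrapping around) — i.e. ROT13, then flip the case of every letter.
On "MoNArcH": the first step gives "ZbANepU", and the second then gives "zBanEPu".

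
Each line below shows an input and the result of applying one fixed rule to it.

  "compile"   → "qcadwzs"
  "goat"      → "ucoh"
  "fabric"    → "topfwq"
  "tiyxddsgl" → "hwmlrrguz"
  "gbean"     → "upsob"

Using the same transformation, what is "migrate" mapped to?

Each output is the input with this applied: shift every letter 12 places backward in the alphabet (wrapping around).
Doing the same to "migrate": "awufohs".

awufohs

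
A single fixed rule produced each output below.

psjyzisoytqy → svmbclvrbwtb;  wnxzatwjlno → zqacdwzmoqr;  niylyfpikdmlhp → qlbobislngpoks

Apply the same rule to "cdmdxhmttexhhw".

fgpgakpwwhakkz

In each case the input is transformed by: shift every letter 3 places forward in the alphabet (wrapping around).
Applying that to "cdmdxhmttexhhw" gives "fgpgakpwwhakkz".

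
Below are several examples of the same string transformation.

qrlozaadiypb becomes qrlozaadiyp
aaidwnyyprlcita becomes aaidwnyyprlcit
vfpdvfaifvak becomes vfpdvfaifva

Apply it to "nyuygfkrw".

The rule is to delete the last character.
Doing the same to "nyuygfkrw": "nyuygfkr".

nyuygfkr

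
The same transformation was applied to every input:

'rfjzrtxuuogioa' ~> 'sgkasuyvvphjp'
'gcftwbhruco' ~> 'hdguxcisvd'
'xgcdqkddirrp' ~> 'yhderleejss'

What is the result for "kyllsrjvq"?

The transformation: delete the last character, then shift every letter 1 place forward in the alphabet (wrapping around).
For "kyllsrjvq" the result is "lzmmtskw".

lzmmtskw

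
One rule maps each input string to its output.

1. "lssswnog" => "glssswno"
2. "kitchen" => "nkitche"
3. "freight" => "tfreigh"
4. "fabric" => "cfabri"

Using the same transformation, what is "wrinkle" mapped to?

What's happening: move the last character to the front.
Applying that to "wrinkle" gives "ewrinkl".

ewrinkl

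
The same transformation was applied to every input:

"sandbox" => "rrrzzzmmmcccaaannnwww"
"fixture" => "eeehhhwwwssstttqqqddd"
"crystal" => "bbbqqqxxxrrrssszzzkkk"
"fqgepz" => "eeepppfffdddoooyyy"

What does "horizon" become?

What's happening: shift every letter 1 place backward in the alphabet (wrapping around), then repeat every character 3 times.
Working it through for "horizon": intermediate "gnqhynm", final "gggnnnqqqhhhyyynnnmmm".

gggnnnqqqhhhyyynnnmmm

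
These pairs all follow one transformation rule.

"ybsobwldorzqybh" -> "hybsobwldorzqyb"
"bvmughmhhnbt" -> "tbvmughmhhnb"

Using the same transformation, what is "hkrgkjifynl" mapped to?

lhkrgkjifyn

The rule is to move the last character to the front.
"hkrgkjifynl" → "lhkrgkjifyn".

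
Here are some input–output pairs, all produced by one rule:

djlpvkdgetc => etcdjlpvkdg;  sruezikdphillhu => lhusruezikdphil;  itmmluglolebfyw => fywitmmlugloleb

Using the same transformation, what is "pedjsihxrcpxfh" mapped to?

xfhpedjsihxrcp

What's happening: move the last 3 characters to the front (rotate right by 3).
Doing the same to "pedjsihxrcpxfh": "xfhpedjsihxrcp".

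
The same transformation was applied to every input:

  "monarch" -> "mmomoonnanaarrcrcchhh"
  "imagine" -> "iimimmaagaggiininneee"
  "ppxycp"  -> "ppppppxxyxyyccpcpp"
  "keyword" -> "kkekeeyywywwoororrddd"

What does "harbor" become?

hhahaarrbrbboororr

In each case the input is transformed by: repeat every character 3 times, then swap each adjacent pair of characters (1↔2, 3↔4, ...).
On "harbor" that produces "hhahaarrbrbboororr".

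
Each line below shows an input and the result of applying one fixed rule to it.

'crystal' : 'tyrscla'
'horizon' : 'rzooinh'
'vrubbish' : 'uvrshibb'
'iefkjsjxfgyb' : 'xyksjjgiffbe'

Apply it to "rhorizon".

The transformation: sort the characters into reverse alphabetical order, then swap each adjacent pair of characters (1↔2, 3↔4, ...).
Working it through for "rhorizon": intermediate "zrroonih", final "rzornohi".

rzornohi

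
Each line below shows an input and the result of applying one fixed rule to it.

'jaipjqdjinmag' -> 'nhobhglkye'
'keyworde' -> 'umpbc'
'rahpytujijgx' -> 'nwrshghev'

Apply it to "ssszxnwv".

In each case the input is transformed by: shift every letter 2 places backward in the alphabet (wrapping around), then delete the first 3 characters.
Applying both steps to "ssszxnwv": "qqqxvlut", then "xvlut".

xvlut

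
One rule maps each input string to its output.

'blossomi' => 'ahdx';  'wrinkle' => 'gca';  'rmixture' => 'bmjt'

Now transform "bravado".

gks

Rule — shift every letter 11 places backward in the alphabet (wrapping around), then keep every other character starting from the second (positions 2nd, 4th, 6th, ...).
Working it through for "bravado": intermediate "qgpkpsd", final "gks".
(Check on "wrinkle": → "lgxczat" → "gca" ✓)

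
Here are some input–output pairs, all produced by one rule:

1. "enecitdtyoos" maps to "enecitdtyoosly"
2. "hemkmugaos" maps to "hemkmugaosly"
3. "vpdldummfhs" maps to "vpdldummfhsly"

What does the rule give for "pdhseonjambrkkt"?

In each case the input is transformed by: append "ly".
On "pdhseonjambrkkt" that produces "pdhseonjambrkktly".

pdhseonjambrkktly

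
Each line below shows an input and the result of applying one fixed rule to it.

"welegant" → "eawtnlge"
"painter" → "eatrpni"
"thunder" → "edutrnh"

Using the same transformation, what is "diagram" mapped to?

The pattern: sort the characters into reverse alphabetical order, then move the last 2 characters to the front (rotate right by 2).
Working it through for "diagram": intermediate "rmigdaa", final "aarmigd".

aarmigd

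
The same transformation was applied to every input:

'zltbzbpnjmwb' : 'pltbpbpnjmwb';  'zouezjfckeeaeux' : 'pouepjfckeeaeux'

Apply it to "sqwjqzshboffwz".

In each case the input is transformed by: replace every "z" with "p".
So "sqwjqzshboffwz" becomes "sqwjqpshboffwp".

sqwjqpshboffwp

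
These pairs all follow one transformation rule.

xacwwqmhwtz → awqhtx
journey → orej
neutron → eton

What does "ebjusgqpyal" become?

The pattern: move the first character to the end, then keep every other character starting from the first (positions 1st, 3rd, 5th, ...).
Working it through for "ebjusgqpyal": intermediate "bjusgqpyale", final "bugpae".

bugpae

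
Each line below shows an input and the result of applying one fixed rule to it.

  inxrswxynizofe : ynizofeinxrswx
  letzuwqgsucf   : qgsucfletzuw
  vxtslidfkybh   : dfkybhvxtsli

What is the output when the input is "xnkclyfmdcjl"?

In each case the input is transformed by: swap the front and back halves of the string.
On "xnkclyfmdcjl" that produces "fmdcjlxnkcly".

fmdcjlxnkcly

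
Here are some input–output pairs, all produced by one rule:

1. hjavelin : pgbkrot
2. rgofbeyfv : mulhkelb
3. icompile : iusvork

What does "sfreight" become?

lxkomnz

Rule — delete the first character, then shift every letter 6 places forward in the alphabet (wrapping around).
Applying both steps to "sfreight": "freight", then "lxkomnz".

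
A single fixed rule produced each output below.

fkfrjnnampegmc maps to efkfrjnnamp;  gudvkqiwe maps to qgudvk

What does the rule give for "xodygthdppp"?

dxodygth

The transformation: delete the last 3 characters, then move the last character to the front.
On "xodygthdppp": the first step gives "xodygthd", and the second then gives "dxodygth".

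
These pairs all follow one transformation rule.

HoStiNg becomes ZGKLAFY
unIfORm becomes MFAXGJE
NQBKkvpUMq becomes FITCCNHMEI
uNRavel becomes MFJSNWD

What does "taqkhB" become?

Each output is the input with this applied: shift every letter 8 places backward in the alphabet (wrapping around), then convert every letter to uppercase.
Working it through for "taqkhB": intermediate "lsiczT", final "LSICZT".

LSICZT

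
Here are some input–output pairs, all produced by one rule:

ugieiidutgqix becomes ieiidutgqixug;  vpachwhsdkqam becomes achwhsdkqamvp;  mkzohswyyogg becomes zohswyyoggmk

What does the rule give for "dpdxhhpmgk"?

dxhhpmgkdp

Rule — move the first 2 characters to the end (rotate left by 2).
On "dpdxhhpmgk" that produces "dxhhpmgkdp".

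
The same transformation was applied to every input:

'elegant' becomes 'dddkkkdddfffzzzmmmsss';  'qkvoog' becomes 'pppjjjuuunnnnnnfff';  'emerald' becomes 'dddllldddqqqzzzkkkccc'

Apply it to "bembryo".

The rule is to shift every letter 1 place backward in the alphabet (wrapping around), then repeat every character 3 times.
Working it through for "bembryo": intermediate "adlaqxn", final "aaadddlllaaaqqqxxxnnn".

aaadddlllaaaqqqxxxnnn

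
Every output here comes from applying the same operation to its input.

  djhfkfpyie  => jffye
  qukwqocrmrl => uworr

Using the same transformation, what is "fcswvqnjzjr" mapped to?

cwqjj

The pattern: keep every other character starting from the second (positions 2nd, 4th, 6th, ...).
So "fcswvqnjzjr" becomes "cwqjj".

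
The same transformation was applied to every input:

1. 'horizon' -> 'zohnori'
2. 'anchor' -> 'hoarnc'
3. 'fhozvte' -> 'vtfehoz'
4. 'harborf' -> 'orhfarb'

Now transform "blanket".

kebtlan

The pattern: swap the first and last characters, then move the last 3 characters to the front (rotate right by 3).
For "blanket", step one produces "tlankeb"; step two turns that into "kebtlan".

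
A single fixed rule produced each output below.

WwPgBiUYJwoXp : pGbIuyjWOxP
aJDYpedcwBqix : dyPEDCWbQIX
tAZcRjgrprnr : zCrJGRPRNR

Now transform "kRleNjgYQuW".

Looking at the pairs, the operation is to delete the first 2 characters, then flip the case of every letter.
On "kRleNjgYQuW" that produces "LEnJGyqUw".

LEnJGyqUw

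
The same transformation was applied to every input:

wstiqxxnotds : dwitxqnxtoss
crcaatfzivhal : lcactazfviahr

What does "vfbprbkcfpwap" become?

The pattern: swap each adjacent pair of characters (1↔2, 3↔4, ...), then swap the first and last characters.
Doing the same to "vfbprbkcfpwap": "pvpbbrckpfawf".

pvpbbrckpfawf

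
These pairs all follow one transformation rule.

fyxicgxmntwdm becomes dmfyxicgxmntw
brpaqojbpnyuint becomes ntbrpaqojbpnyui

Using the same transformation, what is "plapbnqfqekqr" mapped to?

qrplapbnqfqek

Rule — move the last 2 characters to the front (rotate right by 2).
So "plapbnqfqekqr" becomes "qrplapbnqfqek".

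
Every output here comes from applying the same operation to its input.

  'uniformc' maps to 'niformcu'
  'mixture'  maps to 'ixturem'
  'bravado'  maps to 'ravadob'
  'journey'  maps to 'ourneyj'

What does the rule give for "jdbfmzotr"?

The pattern: move the first character to the end.
Applying that to "jdbfmzotr" gives "dbfmzotrj".

dbfmzotrj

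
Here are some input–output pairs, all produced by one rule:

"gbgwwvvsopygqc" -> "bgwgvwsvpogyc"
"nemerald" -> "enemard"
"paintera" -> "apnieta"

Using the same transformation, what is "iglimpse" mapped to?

The pattern: swap each adjacent pair of characters (1↔2, 3↔4, ...), then delete the last character.
Starting from "iglimpse": after the first operation, "giilpmes"; after the second, "giilpme".

giilpme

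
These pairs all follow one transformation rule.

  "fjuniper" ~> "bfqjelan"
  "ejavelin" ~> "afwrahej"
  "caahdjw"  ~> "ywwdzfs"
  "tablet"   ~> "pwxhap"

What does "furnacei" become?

bqnjwyae

What's happening: shift every letter 4 places backward in the alphabet (wrapping around).
For "furnacei" the result is "bqnjwyae".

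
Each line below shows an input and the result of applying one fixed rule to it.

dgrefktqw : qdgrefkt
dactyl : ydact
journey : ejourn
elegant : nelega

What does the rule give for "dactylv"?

The rule is to delete the last character, then move the last character to the front.
Starting from "dactylv": after the first operation, "dactyl"; after the second, "ldacty".

ldacty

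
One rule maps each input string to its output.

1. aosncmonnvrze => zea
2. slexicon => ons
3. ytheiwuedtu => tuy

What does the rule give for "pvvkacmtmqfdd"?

In each case the input is transformed by: move the last 2 characters to the front (rotate right by 2), then keep only the first 3 characters.
Applying both steps to "pvvkacmtmqfdd": "ddpvvkacmtmqf", then "ddp".

ddp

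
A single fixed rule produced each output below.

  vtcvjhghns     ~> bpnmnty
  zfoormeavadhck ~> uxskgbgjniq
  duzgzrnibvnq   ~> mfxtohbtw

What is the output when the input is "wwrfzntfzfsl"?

Looking at the pairs, the operation is to delete the first 3 characters, then shift every letter 6 places forward in the alphabet (wrapping around).
"wwrfzntfzfsl" → "fzntfzfsl" → "lftzlflyr".

lftzlflyr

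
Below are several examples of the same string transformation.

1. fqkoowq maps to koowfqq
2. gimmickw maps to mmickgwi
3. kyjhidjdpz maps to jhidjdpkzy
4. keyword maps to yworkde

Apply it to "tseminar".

eminatrs

The transformation: swap the first and last characters, then move the first 2 characters to the end (rotate left by 2).
"tseminar" → "rseminat" → "eminatrs".
(Check on "keyword": → "deywork" → "yworkde" ✓)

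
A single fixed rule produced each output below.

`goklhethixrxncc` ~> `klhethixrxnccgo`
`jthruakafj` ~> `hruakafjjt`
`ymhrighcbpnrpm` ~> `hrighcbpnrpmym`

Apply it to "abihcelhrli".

What's happening: move the first 2 characters to the end (rotate left by 2).
So "abihcelhrli" becomes "ihcelhrliab".

ihcelhrliab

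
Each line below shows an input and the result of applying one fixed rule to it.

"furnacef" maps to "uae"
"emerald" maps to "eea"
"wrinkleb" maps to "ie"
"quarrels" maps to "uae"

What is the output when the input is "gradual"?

aua

Looking at the pairs, the operation is to keep only the vowels.
"gradual" → "aua".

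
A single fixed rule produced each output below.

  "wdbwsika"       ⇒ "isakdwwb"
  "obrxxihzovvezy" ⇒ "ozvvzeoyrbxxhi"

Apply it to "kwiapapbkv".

In each case the input is transformed by: swap the front and back halves of the string, then swap each adjacent pair of characters (1↔2, 3↔4, ...).
On "kwiapapbkv": the first step gives "apbkvkwiap", and the second then gives "pakbkviwpa".

pakbkviwpa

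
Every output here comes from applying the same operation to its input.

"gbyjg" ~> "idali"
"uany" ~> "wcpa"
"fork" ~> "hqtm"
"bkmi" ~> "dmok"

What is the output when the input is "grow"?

Looking at the pairs, the operation is to shift every letter 2 places forward in the alphabet (wrapping around).
For "grow" the result is "itqy".

itqy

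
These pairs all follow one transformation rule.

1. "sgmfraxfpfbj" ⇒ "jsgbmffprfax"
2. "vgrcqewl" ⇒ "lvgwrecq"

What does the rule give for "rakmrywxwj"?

In each case the input is transformed by: swap the first and last characters, then take characters alternately from the front and the back (1st, last, 2nd, 2nd-last, ...).
For "rakmrywxwj" the result is "jrawkxmwry".

jrawkxmwry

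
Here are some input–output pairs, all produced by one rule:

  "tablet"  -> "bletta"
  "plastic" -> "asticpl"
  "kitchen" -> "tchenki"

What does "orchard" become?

chardor

Rule — move the first 2 characters to the end (rotate left by 2).
So "orchard" becomes "chardor".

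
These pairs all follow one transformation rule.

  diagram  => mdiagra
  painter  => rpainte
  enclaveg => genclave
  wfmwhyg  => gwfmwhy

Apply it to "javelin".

njaveli

The transformation: move the last character to the front.
Doing the same to "javelin": "njaveli".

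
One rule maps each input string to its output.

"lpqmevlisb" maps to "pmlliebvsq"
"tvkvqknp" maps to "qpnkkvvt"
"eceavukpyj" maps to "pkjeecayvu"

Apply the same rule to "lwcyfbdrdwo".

In each case the input is transformed by: sort the characters into reverse alphabetical order, then move the first 3 characters to the end (rotate left by 3).
On "lwcyfbdrdwo" that produces "rolfddcbyww".

rolfddcbyww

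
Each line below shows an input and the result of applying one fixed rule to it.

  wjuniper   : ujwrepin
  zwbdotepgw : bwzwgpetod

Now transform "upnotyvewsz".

npuzswevyto

Each output is the input with this applied: move the first 3 characters to the end (rotate left by 3), then reverse the string.
Applying that to "upnotyvewsz" gives "npuzswevyto".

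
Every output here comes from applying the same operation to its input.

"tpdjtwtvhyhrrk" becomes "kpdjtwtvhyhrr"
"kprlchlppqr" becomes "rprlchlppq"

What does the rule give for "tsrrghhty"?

Each output is the input with this applied: swap the first and last characters, then delete the last character.
For "tsrrghhty", step one produces "ysrrghhtt"; step two turns that into "ysrrghht".

ysrrghht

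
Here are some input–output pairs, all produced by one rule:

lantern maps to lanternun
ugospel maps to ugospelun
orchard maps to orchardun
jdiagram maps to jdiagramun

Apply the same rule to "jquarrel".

What's happening: append "un".
For "jquarrel" the result is "jquarrelun".

jquarrelun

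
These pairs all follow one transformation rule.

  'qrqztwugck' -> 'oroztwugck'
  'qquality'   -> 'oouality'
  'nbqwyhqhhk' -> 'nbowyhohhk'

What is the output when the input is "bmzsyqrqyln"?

bmzsyoroyln

The pattern: replace every "q" with "o".
For "bmzsyqrqyln" the result is "bmzsyoroyln".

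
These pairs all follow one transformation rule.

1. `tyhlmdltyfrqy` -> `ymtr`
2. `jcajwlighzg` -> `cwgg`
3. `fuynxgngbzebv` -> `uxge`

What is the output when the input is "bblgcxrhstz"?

bchz

What's happening: keep one character in every 3, starting at position 2 (positions 2nd, 5th, 8th, ...).
Doing the same to "bblgcxrhstz": "bchz".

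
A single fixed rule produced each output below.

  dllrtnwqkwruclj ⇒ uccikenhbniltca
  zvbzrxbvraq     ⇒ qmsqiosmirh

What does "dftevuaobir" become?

uwkvmlrfszi

The pattern: shift every letter 9 places backward in the alphabet (wrapping around).
Doing the same to "dftevuaobir": "uwkvmlrfszi".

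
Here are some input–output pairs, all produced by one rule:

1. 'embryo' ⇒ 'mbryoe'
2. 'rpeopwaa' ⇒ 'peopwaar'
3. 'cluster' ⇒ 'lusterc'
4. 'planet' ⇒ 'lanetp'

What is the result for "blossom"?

What's happening: move the first character to the end.
For "blossom" the result is "lossomb".

lossomb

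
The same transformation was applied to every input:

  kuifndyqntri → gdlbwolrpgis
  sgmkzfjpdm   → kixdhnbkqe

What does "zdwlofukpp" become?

What's happening: shift every letter 2 places backward in the alphabet (wrapping around), then move the first 2 characters to the end (rotate left by 2).
Working it through for "zdwlofukpp": intermediate "xbujmdsinn", final "ujmdsinnxb".

ujmdsinnxb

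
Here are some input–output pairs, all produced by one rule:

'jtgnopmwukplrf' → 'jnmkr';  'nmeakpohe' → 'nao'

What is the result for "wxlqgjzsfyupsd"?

wqzys

The pattern: keep one character in every 3, starting at position 1 (positions 1st, 4th, 7th, ...).
Applying that to "wxlqgjzsfyupsd" gives "wqzys".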